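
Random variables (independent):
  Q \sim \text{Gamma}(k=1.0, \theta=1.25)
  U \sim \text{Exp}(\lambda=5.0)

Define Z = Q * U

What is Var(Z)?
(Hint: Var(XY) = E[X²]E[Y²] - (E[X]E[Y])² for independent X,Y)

Var(XY) = E[X²]E[Y²] - (E[X]E[Y])²
E[Q] = 1.25, Var(Q) = 1.5625
E[U] = 0.2, Var(U) = 0.04
E[Q²] = 1.5625 + 1.25² = 3.125
E[U²] = 0.04 + 0.2² = 0.08
Var(Z) = 3.125*0.08 - (1.25*0.2)²
= 0.25 - 0.0625 = 0.1875

0.1875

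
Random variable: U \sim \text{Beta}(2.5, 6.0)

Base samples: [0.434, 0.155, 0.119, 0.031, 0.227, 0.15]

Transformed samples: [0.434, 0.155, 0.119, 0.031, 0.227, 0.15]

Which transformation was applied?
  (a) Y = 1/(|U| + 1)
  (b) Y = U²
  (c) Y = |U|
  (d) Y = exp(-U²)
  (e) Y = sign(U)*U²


Checking option (c) Y = |U|:
  U = 0.434 -> Y = 0.434 ✓
  U = 0.155 -> Y = 0.155 ✓
  U = 0.119 -> Y = 0.119 ✓
All samples match this transformation.

(c) |U|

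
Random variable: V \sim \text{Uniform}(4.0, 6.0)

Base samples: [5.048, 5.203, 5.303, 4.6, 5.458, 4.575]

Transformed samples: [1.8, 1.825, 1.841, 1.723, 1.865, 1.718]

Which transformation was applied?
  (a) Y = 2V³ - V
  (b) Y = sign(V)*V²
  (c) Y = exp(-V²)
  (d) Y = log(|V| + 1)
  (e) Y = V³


Checking option (d) Y = log(|V| + 1):
  V = 5.048 -> Y = 1.8 ✓
  V = 5.203 -> Y = 1.825 ✓
  V = 5.303 -> Y = 1.841 ✓
All samples match this transformation.

(d) log(|V| + 1)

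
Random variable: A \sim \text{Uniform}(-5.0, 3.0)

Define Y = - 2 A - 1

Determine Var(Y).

For Y = aA + b: Var(Y) = a² * Var(A)
Var(A) = (3 + 5)^2/12 = 5.3333333
Var(Y) = (-2)² * 5.3333333 = 4 * 5.3333333 = 21.333333

21.333333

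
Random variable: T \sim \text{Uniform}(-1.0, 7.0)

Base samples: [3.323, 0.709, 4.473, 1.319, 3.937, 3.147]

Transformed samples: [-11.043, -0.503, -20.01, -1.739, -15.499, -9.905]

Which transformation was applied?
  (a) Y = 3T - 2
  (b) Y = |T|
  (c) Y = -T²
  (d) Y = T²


Checking option (c) Y = -T²:
  T = 3.323 -> Y = -11.043 ✓
  T = 0.709 -> Y = -0.503 ✓
  T = 4.473 -> Y = -20.01 ✓
All samples match this transformation.

(c) -T²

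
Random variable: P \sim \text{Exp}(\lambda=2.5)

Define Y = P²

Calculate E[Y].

E[P²] = Var(P) + (E[P])² = 0.16 + 0.16 = 0.32

0.32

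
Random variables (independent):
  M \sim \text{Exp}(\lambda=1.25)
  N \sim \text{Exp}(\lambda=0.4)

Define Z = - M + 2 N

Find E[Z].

E[Z] = -1*E[M] + 2*E[N]
E[M] = 0.8
E[N] = 2.5
E[Z] = -1*0.8 + 2*2.5 = 4.2

4.2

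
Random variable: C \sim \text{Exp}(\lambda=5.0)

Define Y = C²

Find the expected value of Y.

Using E[X²] = Var(X) + (E[X])²:
E[C] = 0.2
Var(C) = 1/5.0^2 = 0.04
E[C²] = 0.04 + 0.2² = 0.04 + 0.04 = 0.08

0.08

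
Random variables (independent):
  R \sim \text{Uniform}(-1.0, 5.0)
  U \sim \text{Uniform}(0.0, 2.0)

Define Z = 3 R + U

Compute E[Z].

E[Z] = 3*E[R] + 1*E[U]
E[R] = 2
E[U] = 1
E[Z] = 3*2 + 1*1 = 7

7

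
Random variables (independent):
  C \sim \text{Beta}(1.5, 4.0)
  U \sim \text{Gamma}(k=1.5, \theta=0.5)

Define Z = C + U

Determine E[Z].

E[Z] = 1*E[C] + 1*E[U]
E[C] = 0.27272727
E[U] = 0.75
E[Z] = 1*0.27272727 + 1*0.75 = 1.0227273

1.0227273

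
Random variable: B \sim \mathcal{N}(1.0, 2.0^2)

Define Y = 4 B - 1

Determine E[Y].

For Y = 4B - 1:
E[Y] = 4 * E[B] - 1
E[B] = 1.0 = 1
E[Y] = 4 * 1 - 1 = 3

3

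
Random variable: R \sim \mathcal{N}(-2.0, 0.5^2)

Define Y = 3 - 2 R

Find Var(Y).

For Y = aR + b: Var(Y) = a² * Var(R)
Var(R) = 0.5^2 = 0.25
Var(Y) = (-2)² * 0.25 = 4 * 0.25 = 1

1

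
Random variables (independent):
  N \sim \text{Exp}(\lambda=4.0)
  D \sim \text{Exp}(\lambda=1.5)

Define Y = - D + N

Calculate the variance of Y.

For independent RVs: Var(aX + bY) = a²Var(X) + b²Var(Y)
Var(N) = 0.0625
Var(D) = 0.44444444
Var(Y) = 1²*0.0625 + (-1)²*0.44444444
= 1*0.0625 + 1*0.44444444 = 0.50694444

0.50694444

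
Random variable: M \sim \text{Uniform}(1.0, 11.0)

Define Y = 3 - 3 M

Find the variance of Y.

For Y = aM + b: Var(Y) = a² * Var(M)
Var(M) = (11 - 1)^2/12 = 8.3333333
Var(Y) = (-3)² * 8.3333333 = 9 * 8.3333333 = 75

75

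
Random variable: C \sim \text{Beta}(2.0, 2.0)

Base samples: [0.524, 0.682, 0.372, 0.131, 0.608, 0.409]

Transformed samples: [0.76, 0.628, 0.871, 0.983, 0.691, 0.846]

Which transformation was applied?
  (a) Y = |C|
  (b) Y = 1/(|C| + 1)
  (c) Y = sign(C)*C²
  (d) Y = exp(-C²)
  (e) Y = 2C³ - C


Checking option (d) Y = exp(-C²):
  C = 0.524 -> Y = 0.76 ✓
  C = 0.682 -> Y = 0.628 ✓
  C = 0.372 -> Y = 0.871 ✓
All samples match this transformation.

(d) exp(-C²)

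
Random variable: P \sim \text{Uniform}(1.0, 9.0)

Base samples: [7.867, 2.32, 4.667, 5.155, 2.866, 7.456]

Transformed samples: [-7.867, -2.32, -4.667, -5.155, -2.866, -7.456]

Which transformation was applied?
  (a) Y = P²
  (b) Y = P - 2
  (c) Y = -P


Checking option (c) Y = -P:
  P = 7.867 -> Y = -7.867 ✓
  P = 2.32 -> Y = -2.32 ✓
  P = 4.667 -> Y = -4.667 ✓
All samples match this transformation.

(c) -P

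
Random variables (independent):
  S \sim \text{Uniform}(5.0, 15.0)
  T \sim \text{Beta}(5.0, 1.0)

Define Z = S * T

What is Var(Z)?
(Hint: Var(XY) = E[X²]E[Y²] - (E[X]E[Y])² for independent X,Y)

Var(XY) = E[X²]E[Y²] - (E[X]E[Y])²
E[S] = 10, Var(S) = 8.3333333
E[T] = 0.83333333, Var(T) = 0.01984127
E[S²] = 8.3333333 + 10² = 108.33333
E[T²] = 0.01984127 + 0.83333333² = 0.71428571
Var(Z) = 108.33333*0.71428571 - (10*0.83333333)²
= 77.380952 - 69.444444 = 7.9365079

7.9365079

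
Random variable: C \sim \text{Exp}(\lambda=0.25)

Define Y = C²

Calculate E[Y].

Using E[X²] = Var(X) + (E[X])²:
E[C] = 4
Var(C) = 1/0.25^2 = 16
E[C²] = 16 + 4² = 16 + 16 = 32

32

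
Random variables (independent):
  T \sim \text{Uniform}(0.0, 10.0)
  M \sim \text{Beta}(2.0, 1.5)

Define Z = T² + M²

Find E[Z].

E[Z] = E[T²] + E[M²]
E[T²] = Var(T) + E[T]² = 8.3333333 + 25 = 33.333333
E[M²] = Var(M) + E[M]² = 0.054421769 + 0.32653061 = 0.38095238
E[Z] = 33.333333 + 0.38095238 = 33.714286

33.714286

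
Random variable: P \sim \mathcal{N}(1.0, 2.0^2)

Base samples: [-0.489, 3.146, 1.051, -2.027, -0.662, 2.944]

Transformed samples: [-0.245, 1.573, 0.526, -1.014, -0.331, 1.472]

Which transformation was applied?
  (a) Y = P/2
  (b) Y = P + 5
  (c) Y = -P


Checking option (a) Y = P/2:
  P = -0.489 -> Y = -0.245 ✓
  P = 3.146 -> Y = 1.573 ✓
  P = 1.051 -> Y = 0.526 ✓
All samples match this transformation.

(a) P/2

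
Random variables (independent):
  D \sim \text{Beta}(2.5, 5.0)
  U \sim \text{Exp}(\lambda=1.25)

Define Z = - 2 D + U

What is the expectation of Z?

E[Z] = -2*E[D] + 1*E[U]
E[D] = 0.33333333
E[U] = 0.8
E[Z] = -2*0.33333333 + 1*0.8 = 0.13333333

0.13333333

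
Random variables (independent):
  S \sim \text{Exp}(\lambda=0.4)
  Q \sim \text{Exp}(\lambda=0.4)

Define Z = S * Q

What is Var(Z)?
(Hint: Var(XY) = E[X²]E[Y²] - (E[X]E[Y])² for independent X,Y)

Var(XY) = E[X²]E[Y²] - (E[X]E[Y])²
E[S] = 2.5, Var(S) = 6.25
E[Q] = 2.5, Var(Q) = 6.25
E[S²] = 6.25 + 2.5² = 12.5
E[Q²] = 6.25 + 2.5² = 12.5
Var(Z) = 12.5*12.5 - (2.5*2.5)²
= 156.25 - 39.0625 = 117.1875

117.1875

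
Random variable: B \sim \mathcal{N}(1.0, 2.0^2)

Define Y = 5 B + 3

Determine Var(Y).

For Y = aB + b: Var(Y) = a² * Var(B)
Var(B) = 2.0^2 = 4
Var(Y) = 5² * 4 = 25 * 4 = 100

100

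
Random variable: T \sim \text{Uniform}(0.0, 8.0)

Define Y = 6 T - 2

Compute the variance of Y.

For Y = aT + b: Var(Y) = a² * Var(T)
Var(T) = (8 - 0)^2/12 = 5.3333333
Var(Y) = 6² * 5.3333333 = 36 * 5.3333333 = 192

192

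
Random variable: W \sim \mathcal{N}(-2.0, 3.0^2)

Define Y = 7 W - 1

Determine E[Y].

For Y = 7W - 1:
E[Y] = 7 * E[W] - 1
E[W] = -2.0 = -2
E[Y] = 7 * (-2) - 1 = -15

-15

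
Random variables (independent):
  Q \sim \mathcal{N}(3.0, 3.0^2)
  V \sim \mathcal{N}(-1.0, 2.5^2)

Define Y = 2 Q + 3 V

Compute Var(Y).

For independent RVs: Var(aX + bY) = a²Var(X) + b²Var(Y)
Var(Q) = 9
Var(V) = 6.25
Var(Y) = 2²*9 + 3²*6.25
= 4*9 + 9*6.25 = 92.25

92.25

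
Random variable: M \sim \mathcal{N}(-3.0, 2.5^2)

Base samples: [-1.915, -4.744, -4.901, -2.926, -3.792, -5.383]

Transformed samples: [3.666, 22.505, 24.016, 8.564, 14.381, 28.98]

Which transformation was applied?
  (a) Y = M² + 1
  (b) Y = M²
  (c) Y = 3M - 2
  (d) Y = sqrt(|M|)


Checking option (b) Y = M²:
  M = -1.915 -> Y = 3.666 ✓
  M = -4.744 -> Y = 22.505 ✓
  M = -4.901 -> Y = 24.016 ✓
All samples match this transformation.

(b) M²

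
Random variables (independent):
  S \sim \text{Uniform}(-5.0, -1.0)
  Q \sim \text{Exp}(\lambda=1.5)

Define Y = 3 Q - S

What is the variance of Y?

For independent RVs: Var(aX + bY) = a²Var(X) + b²Var(Y)
Var(S) = 1.3333333
Var(Q) = 0.44444444
Var(Y) = (-1)²*1.3333333 + 3²*0.44444444
= 1*1.3333333 + 9*0.44444444 = 5.3333333

5.3333333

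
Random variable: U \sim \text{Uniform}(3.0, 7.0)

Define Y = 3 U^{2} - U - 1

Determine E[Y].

E[Y] = 3*E[U²] - 1*E[U] - 1
E[U] = 5
E[U²] = Var(U) + (E[U])² = 1.3333333 + 25 = 26.333333
E[Y] = 3*26.333333 - 1*5 - 1 = 73

73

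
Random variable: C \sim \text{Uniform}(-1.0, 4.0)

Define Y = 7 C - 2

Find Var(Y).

For Y = aC + b: Var(Y) = a² * Var(C)
Var(C) = (4 + 1)^2/12 = 2.0833333
Var(Y) = 7² * 2.0833333 = 49 * 2.0833333 = 102.08333

102.08333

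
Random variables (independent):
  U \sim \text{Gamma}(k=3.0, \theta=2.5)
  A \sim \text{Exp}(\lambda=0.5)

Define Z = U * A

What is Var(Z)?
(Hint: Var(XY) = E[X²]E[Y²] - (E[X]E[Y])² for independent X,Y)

Var(XY) = E[X²]E[Y²] - (E[X]E[Y])²
E[U] = 7.5, Var(U) = 18.75
E[A] = 2, Var(A) = 4
E[U²] = 18.75 + 7.5² = 75
E[A²] = 4 + 2² = 8
Var(Z) = 75*8 - (7.5*2)²
= 600 - 225 = 375

375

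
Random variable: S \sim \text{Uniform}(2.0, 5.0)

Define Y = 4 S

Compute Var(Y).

For Y = aS + b: Var(Y) = a² * Var(S)
Var(S) = (5 - 2)^2/12 = 0.75
Var(Y) = 4² * 0.75 = 16 * 0.75 = 12

12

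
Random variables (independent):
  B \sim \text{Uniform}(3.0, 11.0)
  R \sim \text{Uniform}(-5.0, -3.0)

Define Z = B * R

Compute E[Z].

For independent RVs: E[XY] = E[X]*E[Y]
E[B] = 7
E[R] = -4
E[Z] = 7 * (-4) = -28

-28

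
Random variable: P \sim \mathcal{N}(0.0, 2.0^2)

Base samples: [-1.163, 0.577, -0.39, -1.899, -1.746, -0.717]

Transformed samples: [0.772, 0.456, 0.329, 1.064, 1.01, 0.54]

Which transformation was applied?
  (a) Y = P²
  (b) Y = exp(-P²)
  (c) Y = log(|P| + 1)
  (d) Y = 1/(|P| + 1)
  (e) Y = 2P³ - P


Checking option (c) Y = log(|P| + 1):
  P = -1.163 -> Y = 0.772 ✓
  P = 0.577 -> Y = 0.456 ✓
  P = -0.39 -> Y = 0.329 ✓
All samples match this transformation.

(c) log(|P| + 1)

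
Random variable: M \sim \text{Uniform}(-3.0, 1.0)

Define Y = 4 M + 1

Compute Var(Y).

For Y = aM + b: Var(Y) = a² * Var(M)
Var(M) = (1 + 3)^2/12 = 1.3333333
Var(Y) = 4² * 1.3333333 = 16 * 1.3333333 = 21.333333

21.333333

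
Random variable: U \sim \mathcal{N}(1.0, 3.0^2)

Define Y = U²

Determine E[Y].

Using E[X²] = Var(X) + (E[X])²:
E[U] = 1
Var(U) = 3.0^2 = 9
E[U²] = 9 + 1² = 9 + 1 = 10

10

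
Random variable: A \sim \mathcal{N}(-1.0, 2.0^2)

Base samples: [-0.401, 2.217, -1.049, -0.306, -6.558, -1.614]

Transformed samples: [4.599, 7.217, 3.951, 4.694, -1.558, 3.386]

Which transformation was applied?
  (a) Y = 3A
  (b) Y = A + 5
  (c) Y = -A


Checking option (b) Y = A + 5:
  A = -0.401 -> Y = 4.599 ✓
  A = 2.217 -> Y = 7.217 ✓
  A = -1.049 -> Y = 3.951 ✓
All samples match this transformation.

(b) A + 5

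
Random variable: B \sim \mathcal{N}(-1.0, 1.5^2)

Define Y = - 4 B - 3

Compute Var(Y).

For Y = aB + b: Var(Y) = a² * Var(B)
Var(B) = 1.5^2 = 2.25
Var(Y) = (-4)² * 2.25 = 16 * 2.25 = 36

36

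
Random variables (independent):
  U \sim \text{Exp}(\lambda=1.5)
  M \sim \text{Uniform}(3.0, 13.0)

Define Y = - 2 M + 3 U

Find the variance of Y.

For independent RVs: Var(aX + bY) = a²Var(X) + b²Var(Y)
Var(U) = 0.44444444
Var(M) = 8.3333333
Var(Y) = 3²*0.44444444 + (-2)²*8.3333333
= 9*0.44444444 + 4*8.3333333 = 37.333333

37.333333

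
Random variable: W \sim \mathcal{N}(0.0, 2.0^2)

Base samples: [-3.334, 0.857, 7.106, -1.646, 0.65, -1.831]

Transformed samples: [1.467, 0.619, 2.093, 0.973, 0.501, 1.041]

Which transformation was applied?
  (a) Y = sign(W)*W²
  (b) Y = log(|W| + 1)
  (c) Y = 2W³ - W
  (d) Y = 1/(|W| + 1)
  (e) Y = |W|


Checking option (b) Y = log(|W| + 1):
  W = -3.334 -> Y = 1.467 ✓
  W = 0.857 -> Y = 0.619 ✓
  W = 7.106 -> Y = 2.093 ✓
All samples match this transformation.

(b) log(|W| + 1)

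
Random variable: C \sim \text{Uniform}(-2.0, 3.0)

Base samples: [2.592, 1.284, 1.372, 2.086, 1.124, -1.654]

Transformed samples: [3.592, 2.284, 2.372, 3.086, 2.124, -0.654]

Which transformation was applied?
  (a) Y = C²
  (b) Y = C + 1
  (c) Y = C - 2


Checking option (b) Y = C + 1:
  C = 2.592 -> Y = 3.592 ✓
  C = 1.284 -> Y = 2.284 ✓
  C = 1.372 -> Y = 2.372 ✓
All samples match this transformation.

(b) C + 1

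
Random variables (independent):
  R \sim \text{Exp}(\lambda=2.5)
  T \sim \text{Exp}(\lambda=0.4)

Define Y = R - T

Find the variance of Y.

For independent RVs: Var(aX + bY) = a²Var(X) + b²Var(Y)
Var(R) = 0.16
Var(T) = 6.25
Var(Y) = 1²*0.16 + (-1)²*6.25
= 1*0.16 + 1*6.25 = 6.41

6.41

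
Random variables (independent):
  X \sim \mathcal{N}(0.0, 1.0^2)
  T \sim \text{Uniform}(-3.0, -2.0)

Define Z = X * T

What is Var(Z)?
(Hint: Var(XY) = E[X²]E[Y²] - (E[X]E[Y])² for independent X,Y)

Var(XY) = E[X²]E[Y²] - (E[X]E[Y])²
E[X] = 0, Var(X) = 1
E[T] = -2.5, Var(T) = 0.083333333
E[X²] = 1 + 0² = 1
E[T²] = 0.083333333 + (-2.5)² = 6.3333333
Var(Z) = 1*6.3333333 - (0*(-2.5))²
= 6.3333333 - 0 = 6.3333333

6.3333333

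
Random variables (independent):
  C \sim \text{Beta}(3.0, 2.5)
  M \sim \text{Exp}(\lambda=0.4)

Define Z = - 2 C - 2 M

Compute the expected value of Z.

E[Z] = -2*E[C] - 2*E[M]
E[C] = 0.54545455
E[M] = 2.5
E[Z] = -2*0.54545455 - 2*2.5 = -6.0909091

-6.0909091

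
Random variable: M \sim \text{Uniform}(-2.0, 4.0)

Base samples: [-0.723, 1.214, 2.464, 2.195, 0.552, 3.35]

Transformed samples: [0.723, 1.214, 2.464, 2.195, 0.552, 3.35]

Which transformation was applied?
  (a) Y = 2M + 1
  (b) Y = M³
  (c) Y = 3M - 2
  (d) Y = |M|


Checking option (d) Y = |M|:
  M = -0.723 -> Y = 0.723 ✓
  M = 1.214 -> Y = 1.214 ✓
  M = 2.464 -> Y = 2.464 ✓
All samples match this transformation.

(d) |M|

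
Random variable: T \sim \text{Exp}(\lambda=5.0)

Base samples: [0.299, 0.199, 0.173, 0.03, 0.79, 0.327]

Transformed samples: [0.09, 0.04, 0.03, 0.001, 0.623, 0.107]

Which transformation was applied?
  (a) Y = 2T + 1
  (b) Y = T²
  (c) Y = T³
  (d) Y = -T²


Checking option (b) Y = T²:
  T = 0.299 -> Y = 0.09 ✓
  T = 0.199 -> Y = 0.04 ✓
  T = 0.173 -> Y = 0.03 ✓
All samples match this transformation.

(b) T²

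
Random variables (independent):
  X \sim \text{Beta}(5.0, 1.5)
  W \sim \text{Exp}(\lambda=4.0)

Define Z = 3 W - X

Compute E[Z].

E[Z] = -1*E[X] + 3*E[W]
E[X] = 0.76923077
E[W] = 0.25
E[Z] = -1*0.76923077 + 3*0.25 = -0.019230769

-0.019230769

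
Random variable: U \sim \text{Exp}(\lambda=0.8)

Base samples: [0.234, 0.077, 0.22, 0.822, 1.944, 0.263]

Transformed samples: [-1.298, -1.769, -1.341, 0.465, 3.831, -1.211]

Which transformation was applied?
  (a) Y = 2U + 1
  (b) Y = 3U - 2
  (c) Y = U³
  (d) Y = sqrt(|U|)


Checking option (b) Y = 3U - 2:
  U = 0.234 -> Y = -1.298 ✓
  U = 0.077 -> Y = -1.769 ✓
  U = 0.22 -> Y = -1.341 ✓
All samples match this transformation.

(b) 3U - 2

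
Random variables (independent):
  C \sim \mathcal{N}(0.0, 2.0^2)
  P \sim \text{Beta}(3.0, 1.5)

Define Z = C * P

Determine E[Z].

For independent RVs: E[XY] = E[X]*E[Y]
E[C] = 0
E[P] = 0.66666667
E[Z] = 0 * 0.66666667 = 0

0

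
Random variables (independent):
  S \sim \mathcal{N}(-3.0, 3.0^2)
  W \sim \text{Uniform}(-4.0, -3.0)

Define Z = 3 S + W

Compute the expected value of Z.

E[Z] = 3*E[S] + 1*E[W]
E[S] = -3
E[W] = -3.5
E[Z] = 3*(-3) + 1*(-3.5) = -12.5

-12.5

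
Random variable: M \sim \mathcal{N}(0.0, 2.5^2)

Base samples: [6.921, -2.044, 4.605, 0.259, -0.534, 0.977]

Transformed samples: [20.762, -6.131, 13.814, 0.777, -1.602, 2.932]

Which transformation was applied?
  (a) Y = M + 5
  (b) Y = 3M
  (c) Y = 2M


Checking option (b) Y = 3M:
  M = 6.921 -> Y = 20.762 ✓
  M = -2.044 -> Y = -6.131 ✓
  M = 4.605 -> Y = 13.814 ✓
All samples match this transformation.

(b) 3M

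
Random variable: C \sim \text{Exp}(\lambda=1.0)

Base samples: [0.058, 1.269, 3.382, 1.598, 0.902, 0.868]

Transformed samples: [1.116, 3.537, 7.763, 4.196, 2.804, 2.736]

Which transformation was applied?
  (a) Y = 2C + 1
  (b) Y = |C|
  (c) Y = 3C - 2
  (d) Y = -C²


Checking option (a) Y = 2C + 1:
  C = 0.058 -> Y = 1.116 ✓
  C = 1.269 -> Y = 3.537 ✓
  C = 3.382 -> Y = 7.763 ✓
All samples match this transformation.

(a) 2C + 1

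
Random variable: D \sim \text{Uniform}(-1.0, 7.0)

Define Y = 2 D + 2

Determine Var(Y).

For Y = aD + b: Var(Y) = a² * Var(D)
Var(D) = (7 + 1)^2/12 = 5.3333333
Var(Y) = 2² * 5.3333333 = 4 * 5.3333333 = 21.333333

21.333333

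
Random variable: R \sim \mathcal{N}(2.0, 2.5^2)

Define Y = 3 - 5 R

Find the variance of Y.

For Y = aR + b: Var(Y) = a² * Var(R)
Var(R) = 2.5^2 = 6.25
Var(Y) = (-5)² * 6.25 = 25 * 6.25 = 156.25

156.25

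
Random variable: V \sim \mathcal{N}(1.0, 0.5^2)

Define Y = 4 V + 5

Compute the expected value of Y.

For Y = 4V + 5:
E[Y] = 4 * E[V] + 5
E[V] = 1.0 = 1
E[Y] = 4 * 1 + 5 = 9

9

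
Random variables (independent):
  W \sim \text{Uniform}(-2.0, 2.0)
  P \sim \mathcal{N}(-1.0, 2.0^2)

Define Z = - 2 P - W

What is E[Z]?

E[Z] = -1*E[W] - 2*E[P]
E[W] = 0
E[P] = -1
E[Z] = -1*0 - 2*(-1) = 2

2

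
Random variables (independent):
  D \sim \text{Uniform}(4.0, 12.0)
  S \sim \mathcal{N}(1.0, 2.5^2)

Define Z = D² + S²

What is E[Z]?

E[Z] = E[D²] + E[S²]
E[D²] = Var(D) + E[D]² = 5.3333333 + 64 = 69.333333
E[S²] = Var(S) + E[S]² = 6.25 + 1 = 7.25
E[Z] = 69.333333 + 7.25 = 76.583333

76.583333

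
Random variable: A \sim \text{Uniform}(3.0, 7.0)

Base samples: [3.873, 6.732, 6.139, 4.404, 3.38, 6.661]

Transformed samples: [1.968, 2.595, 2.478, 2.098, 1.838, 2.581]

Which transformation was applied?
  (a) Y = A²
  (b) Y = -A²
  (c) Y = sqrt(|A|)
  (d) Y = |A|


Checking option (c) Y = sqrt(|A|):
  A = 3.873 -> Y = 1.968 ✓
  A = 6.732 -> Y = 2.595 ✓
  A = 6.139 -> Y = 2.478 ✓
All samples match this transformation.

(c) sqrt(|A|)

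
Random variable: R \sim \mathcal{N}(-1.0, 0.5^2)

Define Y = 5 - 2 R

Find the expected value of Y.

For Y = -2R + 5:
E[Y] = -2 * E[R] + 5
E[R] = -1.0 = -1
E[Y] = -2 * (-1) + 5 = 7

7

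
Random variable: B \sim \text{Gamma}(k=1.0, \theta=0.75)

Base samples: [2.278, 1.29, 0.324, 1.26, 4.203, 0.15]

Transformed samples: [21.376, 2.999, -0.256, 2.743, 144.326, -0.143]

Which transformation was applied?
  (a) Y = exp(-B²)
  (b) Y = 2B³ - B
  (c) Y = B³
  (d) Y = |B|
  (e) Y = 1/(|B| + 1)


Checking option (b) Y = 2B³ - B:
  B = 2.278 -> Y = 21.376 ✓
  B = 1.29 -> Y = 2.999 ✓
  B = 0.324 -> Y = -0.256 ✓
All samples match this transformation.

(b) 2B³ - B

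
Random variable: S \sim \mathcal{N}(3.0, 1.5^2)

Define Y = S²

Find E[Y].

E[S²] = Var(S) + (E[S])² = 2.25 + 9 = 11.25

11.25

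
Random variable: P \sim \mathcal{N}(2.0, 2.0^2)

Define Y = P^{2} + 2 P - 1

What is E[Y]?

E[Y] = 1*E[P²] + 2*E[P] - 1
E[P] = 2
E[P²] = Var(P) + (E[P])² = 4 + 4 = 8
E[Y] = 1*8 + 2*2 - 1 = 11

11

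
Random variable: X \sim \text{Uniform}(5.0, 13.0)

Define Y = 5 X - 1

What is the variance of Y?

For Y = aX + b: Var(Y) = a² * Var(X)
Var(X) = (13 - 5)^2/12 = 5.3333333
Var(Y) = 5² * 5.3333333 = 25 * 5.3333333 = 133.33333

133.33333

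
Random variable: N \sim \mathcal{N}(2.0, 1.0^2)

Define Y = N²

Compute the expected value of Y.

E[N²] = Var(N) + (E[N])² = 1 + 4 = 5

5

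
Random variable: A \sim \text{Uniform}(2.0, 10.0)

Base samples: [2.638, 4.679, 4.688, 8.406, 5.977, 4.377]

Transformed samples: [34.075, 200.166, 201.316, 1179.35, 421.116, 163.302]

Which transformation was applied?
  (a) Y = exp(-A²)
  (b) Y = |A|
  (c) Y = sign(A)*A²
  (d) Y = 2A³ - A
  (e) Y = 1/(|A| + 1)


Checking option (d) Y = 2A³ - A:
  A = 2.638 -> Y = 34.075 ✓
  A = 4.679 -> Y = 200.166 ✓
  A = 4.688 -> Y = 201.316 ✓
All samples match this transformation.

(d) 2A³ - A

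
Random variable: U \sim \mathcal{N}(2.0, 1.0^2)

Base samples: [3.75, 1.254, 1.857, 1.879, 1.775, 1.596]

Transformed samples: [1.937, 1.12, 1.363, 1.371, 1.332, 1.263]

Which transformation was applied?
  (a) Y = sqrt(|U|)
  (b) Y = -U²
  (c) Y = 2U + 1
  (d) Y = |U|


Checking option (a) Y = sqrt(|U|):
  U = 3.75 -> Y = 1.937 ✓
  U = 1.254 -> Y = 1.12 ✓
  U = 1.857 -> Y = 1.363 ✓
All samples match this transformation.

(a) sqrt(|U|)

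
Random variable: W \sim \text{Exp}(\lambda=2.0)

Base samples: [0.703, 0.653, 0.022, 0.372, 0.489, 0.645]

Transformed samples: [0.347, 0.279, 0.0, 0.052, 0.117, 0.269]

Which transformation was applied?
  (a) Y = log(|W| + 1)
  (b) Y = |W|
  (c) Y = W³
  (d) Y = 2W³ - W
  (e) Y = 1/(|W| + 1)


Checking option (c) Y = W³:
  W = 0.703 -> Y = 0.347 ✓
  W = 0.653 -> Y = 0.279 ✓
  W = 0.022 -> Y = 0.0 ✓
All samples match this transformation.

(c) W³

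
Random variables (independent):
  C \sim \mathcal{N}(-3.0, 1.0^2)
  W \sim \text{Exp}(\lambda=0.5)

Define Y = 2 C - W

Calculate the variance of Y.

For independent RVs: Var(aX + bY) = a²Var(X) + b²Var(Y)
Var(C) = 1
Var(W) = 4
Var(Y) = 2²*1 + (-1)²*4
= 4*1 + 1*4 = 8

8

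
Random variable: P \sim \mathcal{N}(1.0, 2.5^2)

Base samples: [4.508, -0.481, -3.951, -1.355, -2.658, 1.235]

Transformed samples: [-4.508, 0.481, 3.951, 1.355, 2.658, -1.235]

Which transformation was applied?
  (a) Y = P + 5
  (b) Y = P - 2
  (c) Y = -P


Checking option (c) Y = -P:
  P = 4.508 -> Y = -4.508 ✓
  P = -0.481 -> Y = 0.481 ✓
  P = -3.951 -> Y = 3.951 ✓
All samples match this transformation.

(c) -P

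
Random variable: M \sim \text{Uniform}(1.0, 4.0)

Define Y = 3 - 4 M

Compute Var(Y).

For Y = aM + b: Var(Y) = a² * Var(M)
Var(M) = (4 - 1)^2/12 = 0.75
Var(Y) = (-4)² * 0.75 = 16 * 0.75 = 12

12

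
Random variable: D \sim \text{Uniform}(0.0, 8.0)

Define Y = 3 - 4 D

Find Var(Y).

For Y = aD + b: Var(Y) = a² * Var(D)
Var(D) = (8 - 0)^2/12 = 5.3333333
Var(Y) = (-4)² * 5.3333333 = 16 * 5.3333333 = 85.333333

85.333333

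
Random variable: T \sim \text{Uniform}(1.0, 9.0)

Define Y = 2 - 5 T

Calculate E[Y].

For Y = -5T + 2:
E[Y] = -5 * E[T] + 2
E[T] = (1 + 9)/2 = 5
E[Y] = -5 * 5 + 2 = -23

-23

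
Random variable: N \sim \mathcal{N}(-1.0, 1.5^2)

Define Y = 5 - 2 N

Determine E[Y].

For Y = -2N + 5:
E[Y] = -2 * E[N] + 5
E[N] = -1.0 = -1
E[Y] = -2 * (-1) + 5 = 7

7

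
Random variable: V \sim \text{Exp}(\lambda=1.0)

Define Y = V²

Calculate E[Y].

Using E[X²] = Var(X) + (E[X])²:
E[V] = 1
Var(V) = 1/1.0^2 = 1
E[V²] = 1 + 1² = 1 + 1 = 2

2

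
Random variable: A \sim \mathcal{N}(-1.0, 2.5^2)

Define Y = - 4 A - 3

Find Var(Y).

For Y = aA + b: Var(Y) = a² * Var(A)
Var(A) = 2.5^2 = 6.25
Var(Y) = (-4)² * 6.25 = 16 * 6.25 = 100

100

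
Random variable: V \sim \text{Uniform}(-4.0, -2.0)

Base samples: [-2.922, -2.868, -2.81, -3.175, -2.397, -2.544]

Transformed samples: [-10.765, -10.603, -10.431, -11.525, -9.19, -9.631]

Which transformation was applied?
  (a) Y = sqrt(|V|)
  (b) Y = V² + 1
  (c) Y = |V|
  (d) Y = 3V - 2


Checking option (d) Y = 3V - 2:
  V = -2.922 -> Y = -10.765 ✓
  V = -2.868 -> Y = -10.603 ✓
  V = -2.81 -> Y = -10.431 ✓
All samples match this transformation.

(d) 3V - 2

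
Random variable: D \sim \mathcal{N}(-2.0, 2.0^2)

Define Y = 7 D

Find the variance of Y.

For Y = aD + b: Var(Y) = a² * Var(D)
Var(D) = 2.0^2 = 4
Var(Y) = 7² * 4 = 49 * 4 = 196

196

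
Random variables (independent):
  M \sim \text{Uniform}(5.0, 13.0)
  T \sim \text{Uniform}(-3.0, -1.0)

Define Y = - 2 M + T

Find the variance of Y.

For independent RVs: Var(aX + bY) = a²Var(X) + b²Var(Y)
Var(M) = 5.3333333
Var(T) = 0.33333333
Var(Y) = (-2)²*5.3333333 + 1²*0.33333333
= 4*5.3333333 + 1*0.33333333 = 21.666667

21.666667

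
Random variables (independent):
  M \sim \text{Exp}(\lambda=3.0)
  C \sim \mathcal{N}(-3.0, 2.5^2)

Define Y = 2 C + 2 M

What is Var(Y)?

For independent RVs: Var(aX + bY) = a²Var(X) + b²Var(Y)
Var(M) = 0.11111111
Var(C) = 6.25
Var(Y) = 2²*0.11111111 + 2²*6.25
= 4*0.11111111 + 4*6.25 = 25.444444

25.444444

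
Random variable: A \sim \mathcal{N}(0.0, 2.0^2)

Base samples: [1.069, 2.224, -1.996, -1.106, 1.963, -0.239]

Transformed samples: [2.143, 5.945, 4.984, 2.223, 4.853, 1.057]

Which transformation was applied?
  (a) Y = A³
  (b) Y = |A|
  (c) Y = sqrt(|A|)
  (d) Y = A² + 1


Checking option (d) Y = A² + 1:
  A = 1.069 -> Y = 2.143 ✓
  A = 2.224 -> Y = 5.945 ✓
  A = -1.996 -> Y = 4.984 ✓
All samples match this transformation.

(d) A² + 1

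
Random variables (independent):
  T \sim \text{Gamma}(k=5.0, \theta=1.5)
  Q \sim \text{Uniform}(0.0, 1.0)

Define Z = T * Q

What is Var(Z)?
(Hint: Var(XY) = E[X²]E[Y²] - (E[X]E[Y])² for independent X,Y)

Var(XY) = E[X²]E[Y²] - (E[X]E[Y])²
E[T] = 7.5, Var(T) = 11.25
E[Q] = 0.5, Var(Q) = 0.083333333
E[T²] = 11.25 + 7.5² = 67.5
E[Q²] = 0.083333333 + 0.5² = 0.33333333
Var(Z) = 67.5*0.33333333 - (7.5*0.5)²
= 22.5 - 14.0625 = 8.4375

8.4375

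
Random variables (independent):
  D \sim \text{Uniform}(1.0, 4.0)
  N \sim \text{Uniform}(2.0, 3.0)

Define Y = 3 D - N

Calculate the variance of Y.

For independent RVs: Var(aX + bY) = a²Var(X) + b²Var(Y)
Var(D) = 0.75
Var(N) = 0.083333333
Var(Y) = 3²*0.75 + (-1)²*0.083333333
= 9*0.75 + 1*0.083333333 = 6.8333333

6.8333333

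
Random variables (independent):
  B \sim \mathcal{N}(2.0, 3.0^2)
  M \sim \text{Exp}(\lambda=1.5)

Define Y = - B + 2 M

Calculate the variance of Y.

For independent RVs: Var(aX + bY) = a²Var(X) + b²Var(Y)
Var(B) = 9
Var(M) = 0.44444444
Var(Y) = (-1)²*9 + 2²*0.44444444
= 1*9 + 4*0.44444444 = 10.777778

10.777778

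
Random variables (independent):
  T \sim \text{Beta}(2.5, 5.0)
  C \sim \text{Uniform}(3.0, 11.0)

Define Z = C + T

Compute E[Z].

E[Z] = 1*E[T] + 1*E[C]
E[T] = 0.33333333
E[C] = 7
E[Z] = 1*0.33333333 + 1*7 = 7.3333333

7.3333333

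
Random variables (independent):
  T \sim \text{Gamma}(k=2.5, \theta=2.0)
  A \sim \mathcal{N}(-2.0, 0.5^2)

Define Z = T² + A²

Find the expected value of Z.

E[Z] = E[T²] + E[A²]
E[T²] = Var(T) + E[T]² = 10 + 25 = 35
E[A²] = Var(A) + E[A]² = 0.25 + 4 = 4.25
E[Z] = 35 + 4.25 = 39.25

39.25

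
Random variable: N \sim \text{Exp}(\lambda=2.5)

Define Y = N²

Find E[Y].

E[N²] = Var(N) + (E[N])² = 0.16 + 0.16 = 0.32

0.32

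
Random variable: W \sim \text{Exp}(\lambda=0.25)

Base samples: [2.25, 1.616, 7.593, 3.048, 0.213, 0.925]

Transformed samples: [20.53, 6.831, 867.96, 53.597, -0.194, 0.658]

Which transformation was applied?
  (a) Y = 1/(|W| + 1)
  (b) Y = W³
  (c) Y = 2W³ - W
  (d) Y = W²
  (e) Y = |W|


Checking option (c) Y = 2W³ - W:
  W = 2.25 -> Y = 20.53 ✓
  W = 1.616 -> Y = 6.831 ✓
  W = 7.593 -> Y = 867.96 ✓
All samples match this transformation.

(c) 2W³ - W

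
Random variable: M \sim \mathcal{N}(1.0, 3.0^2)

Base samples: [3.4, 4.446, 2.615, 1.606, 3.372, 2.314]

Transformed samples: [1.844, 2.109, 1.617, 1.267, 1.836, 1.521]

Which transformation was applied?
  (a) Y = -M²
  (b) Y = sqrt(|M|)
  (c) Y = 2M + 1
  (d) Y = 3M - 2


Checking option (b) Y = sqrt(|M|):
  M = 3.4 -> Y = 1.844 ✓
  M = 4.446 -> Y = 2.109 ✓
  M = 2.615 -> Y = 1.617 ✓
All samples match this transformation.

(b) sqrt(|M|)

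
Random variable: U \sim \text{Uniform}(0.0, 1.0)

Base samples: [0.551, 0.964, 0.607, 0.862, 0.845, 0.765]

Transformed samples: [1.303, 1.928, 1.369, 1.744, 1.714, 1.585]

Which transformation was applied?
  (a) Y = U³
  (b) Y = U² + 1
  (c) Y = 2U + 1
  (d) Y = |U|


Checking option (b) Y = U² + 1:
  U = 0.551 -> Y = 1.303 ✓
  U = 0.964 -> Y = 1.928 ✓
  U = 0.607 -> Y = 1.369 ✓
All samples match this transformation.

(b) U² + 1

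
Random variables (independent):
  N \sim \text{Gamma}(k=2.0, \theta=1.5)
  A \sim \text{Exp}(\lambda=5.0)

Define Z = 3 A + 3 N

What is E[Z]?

E[Z] = 3*E[N] + 3*E[A]
E[N] = 3
E[A] = 0.2
E[Z] = 3*3 + 3*0.2 = 9.6

9.6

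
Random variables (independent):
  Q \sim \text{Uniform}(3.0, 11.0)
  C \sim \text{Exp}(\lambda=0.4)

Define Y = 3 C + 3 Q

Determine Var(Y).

For independent RVs: Var(aX + bY) = a²Var(X) + b²Var(Y)
Var(Q) = 5.3333333
Var(C) = 6.25
Var(Y) = 3²*5.3333333 + 3²*6.25
= 9*5.3333333 + 9*6.25 = 104.25

104.25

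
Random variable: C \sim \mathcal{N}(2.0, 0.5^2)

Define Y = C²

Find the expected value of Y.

E[C²] = Var(C) + (E[C])² = 0.25 + 4 = 4.25

4.25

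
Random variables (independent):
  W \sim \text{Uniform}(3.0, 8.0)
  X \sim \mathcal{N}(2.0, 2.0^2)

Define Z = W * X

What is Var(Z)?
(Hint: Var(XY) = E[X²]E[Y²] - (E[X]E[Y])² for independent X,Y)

Var(XY) = E[X²]E[Y²] - (E[X]E[Y])²
E[W] = 5.5, Var(W) = 2.0833333
E[X] = 2, Var(X) = 4
E[W²] = 2.0833333 + 5.5² = 32.333333
E[X²] = 4 + 2² = 8
Var(Z) = 32.333333*8 - (5.5*2)²
= 258.66667 - 121 = 137.66667

137.66667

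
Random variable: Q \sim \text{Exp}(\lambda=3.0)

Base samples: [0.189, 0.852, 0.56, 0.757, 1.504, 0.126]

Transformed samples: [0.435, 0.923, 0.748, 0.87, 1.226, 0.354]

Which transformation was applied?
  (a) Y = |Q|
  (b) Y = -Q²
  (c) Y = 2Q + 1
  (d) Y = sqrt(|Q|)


Checking option (d) Y = sqrt(|Q|):
  Q = 0.189 -> Y = 0.435 ✓
  Q = 0.852 -> Y = 0.923 ✓
  Q = 0.56 -> Y = 0.748 ✓
All samples match this transformation.

(d) sqrt(|Q|)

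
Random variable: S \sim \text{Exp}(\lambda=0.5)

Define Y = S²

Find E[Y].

Using E[X²] = Var(X) + (E[X])²:
E[S] = 2
Var(S) = 1/0.5^2 = 4
E[S²] = 4 + 2² = 4 + 4 = 8

8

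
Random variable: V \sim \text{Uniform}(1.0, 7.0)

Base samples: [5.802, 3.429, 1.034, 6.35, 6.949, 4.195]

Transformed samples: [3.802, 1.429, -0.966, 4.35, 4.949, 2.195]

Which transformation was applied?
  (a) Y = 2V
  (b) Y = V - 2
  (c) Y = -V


Checking option (b) Y = V - 2:
  V = 5.802 -> Y = 3.802 ✓
  V = 3.429 -> Y = 1.429 ✓
  V = 1.034 -> Y = -0.966 ✓
All samples match this transformation.

(b) V - 2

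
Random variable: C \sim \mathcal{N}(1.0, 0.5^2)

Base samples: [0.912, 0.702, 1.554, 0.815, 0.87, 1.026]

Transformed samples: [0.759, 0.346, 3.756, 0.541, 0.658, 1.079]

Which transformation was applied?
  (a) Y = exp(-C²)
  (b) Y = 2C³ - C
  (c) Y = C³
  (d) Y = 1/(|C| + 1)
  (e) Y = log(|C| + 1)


Checking option (c) Y = C³:
  C = 0.912 -> Y = 0.759 ✓
  C = 0.702 -> Y = 0.346 ✓
  C = 1.554 -> Y = 3.756 ✓
All samples match this transformation.

(c) C³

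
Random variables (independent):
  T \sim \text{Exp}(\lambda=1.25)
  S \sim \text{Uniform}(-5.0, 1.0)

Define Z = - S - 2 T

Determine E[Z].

E[Z] = -2*E[T] - 1*E[S]
E[T] = 0.8
E[S] = -2
E[Z] = -2*0.8 - 1*(-2) = 0.4

0.4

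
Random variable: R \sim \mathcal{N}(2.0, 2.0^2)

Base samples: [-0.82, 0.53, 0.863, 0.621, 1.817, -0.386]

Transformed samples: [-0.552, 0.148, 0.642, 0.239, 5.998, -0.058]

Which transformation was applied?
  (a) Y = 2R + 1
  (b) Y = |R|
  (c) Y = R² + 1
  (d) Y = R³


Checking option (d) Y = R³:
  R = -0.82 -> Y = -0.552 ✓
  R = 0.53 -> Y = 0.148 ✓
  R = 0.863 -> Y = 0.642 ✓
All samples match this transformation.

(d) R³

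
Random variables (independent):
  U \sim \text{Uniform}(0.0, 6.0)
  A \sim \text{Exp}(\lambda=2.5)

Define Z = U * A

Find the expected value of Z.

For independent RVs: E[XY] = E[X]*E[Y]
E[U] = 3
E[A] = 0.4
E[Z] = 3 * 0.4 = 1.2

1.2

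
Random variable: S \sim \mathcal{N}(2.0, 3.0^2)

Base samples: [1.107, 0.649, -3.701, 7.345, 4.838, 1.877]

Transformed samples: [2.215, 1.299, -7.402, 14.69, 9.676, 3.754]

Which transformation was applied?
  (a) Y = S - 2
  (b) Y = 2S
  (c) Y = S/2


Checking option (b) Y = 2S:
  S = 1.107 -> Y = 2.215 ✓
  S = 0.649 -> Y = 1.299 ✓
  S = -3.701 -> Y = -7.402 ✓
All samples match this transformation.

(b) 2S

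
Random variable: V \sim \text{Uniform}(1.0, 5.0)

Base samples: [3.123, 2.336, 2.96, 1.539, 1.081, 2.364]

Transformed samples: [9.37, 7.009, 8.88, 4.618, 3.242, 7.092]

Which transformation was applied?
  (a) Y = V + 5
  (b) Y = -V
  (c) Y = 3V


Checking option (c) Y = 3V:
  V = 3.123 -> Y = 9.37 ✓
  V = 2.336 -> Y = 7.009 ✓
  V = 2.96 -> Y = 8.88 ✓
All samples match this transformation.

(c) 3V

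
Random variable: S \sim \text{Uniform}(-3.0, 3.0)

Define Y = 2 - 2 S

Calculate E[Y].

For Y = -2S + 2:
E[Y] = -2 * E[S] + 2
E[S] = (-3 + 3)/2 = 0
E[Y] = -2 * 0 + 2 = 2

2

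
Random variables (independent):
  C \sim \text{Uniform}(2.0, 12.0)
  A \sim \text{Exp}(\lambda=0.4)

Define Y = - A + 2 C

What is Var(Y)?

For independent RVs: Var(aX + bY) = a²Var(X) + b²Var(Y)
Var(C) = 8.3333333
Var(A) = 6.25
Var(Y) = 2²*8.3333333 + (-1)²*6.25
= 4*8.3333333 + 1*6.25 = 39.583333

39.583333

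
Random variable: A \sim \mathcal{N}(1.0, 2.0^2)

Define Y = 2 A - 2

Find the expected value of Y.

For Y = 2A - 2:
E[Y] = 2 * E[A] - 2
E[A] = 1.0 = 1
E[Y] = 2 * 1 - 2 = 0

0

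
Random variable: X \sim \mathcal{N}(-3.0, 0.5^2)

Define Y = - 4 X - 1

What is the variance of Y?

For Y = aX + b: Var(Y) = a² * Var(X)
Var(X) = 0.5^2 = 0.25
Var(Y) = (-4)² * 0.25 = 16 * 0.25 = 4

4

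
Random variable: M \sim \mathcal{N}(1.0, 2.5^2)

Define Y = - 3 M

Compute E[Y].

For Y = -3M:
E[Y] = -3 * E[M]
E[M] = 1.0 = 1
E[Y] = -3 * 1 = -3

-3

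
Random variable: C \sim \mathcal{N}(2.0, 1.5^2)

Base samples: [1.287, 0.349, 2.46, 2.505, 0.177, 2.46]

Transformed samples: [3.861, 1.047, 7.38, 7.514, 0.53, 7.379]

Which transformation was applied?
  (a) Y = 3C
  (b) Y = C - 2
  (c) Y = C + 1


Checking option (a) Y = 3C:
  C = 1.287 -> Y = 3.861 ✓
  C = 0.349 -> Y = 1.047 ✓
  C = 2.46 -> Y = 7.38 ✓
All samples match this transformation.

(a) 3C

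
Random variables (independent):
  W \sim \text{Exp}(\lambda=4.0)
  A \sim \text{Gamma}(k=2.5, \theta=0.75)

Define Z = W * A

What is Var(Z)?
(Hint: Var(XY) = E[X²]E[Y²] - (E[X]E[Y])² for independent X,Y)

Var(XY) = E[X²]E[Y²] - (E[X]E[Y])²
E[W] = 0.25, Var(W) = 0.0625
E[A] = 1.875, Var(A) = 1.40625
E[W²] = 0.0625 + 0.25² = 0.125
E[A²] = 1.40625 + 1.875² = 4.921875
Var(Z) = 0.125*4.921875 - (0.25*1.875)²
= 0.61523438 - 0.21972656 = 0.39550781

0.39550781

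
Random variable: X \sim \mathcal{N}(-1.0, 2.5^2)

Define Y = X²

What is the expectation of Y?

Using E[X²] = Var(X) + (E[X])²:
E[X] = -1
Var(X) = 2.5^2 = 6.25
E[X²] = 6.25 + (-1)² = 6.25 + 1 = 7.25

7.25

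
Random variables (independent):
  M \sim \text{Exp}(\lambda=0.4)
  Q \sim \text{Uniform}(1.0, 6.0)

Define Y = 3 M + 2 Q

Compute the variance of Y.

For independent RVs: Var(aX + bY) = a²Var(X) + b²Var(Y)
Var(M) = 6.25
Var(Q) = 2.0833333
Var(Y) = 3²*6.25 + 2²*2.0833333
= 9*6.25 + 4*2.0833333 = 64.583333

64.583333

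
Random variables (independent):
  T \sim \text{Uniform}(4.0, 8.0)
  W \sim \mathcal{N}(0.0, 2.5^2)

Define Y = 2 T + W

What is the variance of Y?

For independent RVs: Var(aX + bY) = a²Var(X) + b²Var(Y)
Var(T) = 1.3333333
Var(W) = 6.25
Var(Y) = 2²*1.3333333 + 1²*6.25
= 4*1.3333333 + 1*6.25 = 11.583333

11.583333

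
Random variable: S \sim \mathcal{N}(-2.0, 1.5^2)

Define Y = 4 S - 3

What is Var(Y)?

For Y = aS + b: Var(Y) = a² * Var(S)
Var(S) = 1.5^2 = 2.25
Var(Y) = 4² * 2.25 = 16 * 2.25 = 36

36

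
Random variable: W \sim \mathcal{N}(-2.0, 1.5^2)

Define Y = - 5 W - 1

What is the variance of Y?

For Y = aW + b: Var(Y) = a² * Var(W)
Var(W) = 1.5^2 = 2.25
Var(Y) = (-5)² * 2.25 = 25 * 2.25 = 56.25

56.25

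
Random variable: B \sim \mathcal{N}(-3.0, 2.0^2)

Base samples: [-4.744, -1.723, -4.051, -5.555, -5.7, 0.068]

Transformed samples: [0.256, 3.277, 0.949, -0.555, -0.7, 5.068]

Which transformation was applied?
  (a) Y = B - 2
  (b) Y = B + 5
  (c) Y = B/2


Checking option (b) Y = B + 5:
  B = -4.744 -> Y = 0.256 ✓
  B = -1.723 -> Y = 3.277 ✓
  B = -4.051 -> Y = 0.949 ✓
All samples match this transformation.

(b) B + 5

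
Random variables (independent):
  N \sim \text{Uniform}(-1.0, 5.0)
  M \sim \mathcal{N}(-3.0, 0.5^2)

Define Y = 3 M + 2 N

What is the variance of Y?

For independent RVs: Var(aX + bY) = a²Var(X) + b²Var(Y)
Var(N) = 3
Var(M) = 0.25
Var(Y) = 2²*3 + 3²*0.25
= 4*3 + 9*0.25 = 14.25

14.25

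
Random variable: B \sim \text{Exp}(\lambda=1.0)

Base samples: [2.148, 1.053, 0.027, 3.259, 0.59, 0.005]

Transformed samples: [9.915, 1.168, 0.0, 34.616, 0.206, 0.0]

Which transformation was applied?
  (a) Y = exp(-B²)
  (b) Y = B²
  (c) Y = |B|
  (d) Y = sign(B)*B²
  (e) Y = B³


Checking option (e) Y = B³:
  B = 2.148 -> Y = 9.915 ✓
  B = 1.053 -> Y = 1.168 ✓
  B = 0.027 -> Y = 0.0 ✓
All samples match this transformation.

(e) B³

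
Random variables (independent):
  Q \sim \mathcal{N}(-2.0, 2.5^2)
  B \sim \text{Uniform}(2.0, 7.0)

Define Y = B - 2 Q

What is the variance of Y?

For independent RVs: Var(aX + bY) = a²Var(X) + b²Var(Y)
Var(Q) = 6.25
Var(B) = 2.0833333
Var(Y) = (-2)²*6.25 + 1²*2.0833333
= 4*6.25 + 1*2.0833333 = 27.083333

27.083333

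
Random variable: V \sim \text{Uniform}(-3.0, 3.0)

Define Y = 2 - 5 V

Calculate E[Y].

For Y = -5V + 2:
E[Y] = -5 * E[V] + 2
E[V] = (-3 + 3)/2 = 0
E[Y] = -5 * 0 + 2 = 2

2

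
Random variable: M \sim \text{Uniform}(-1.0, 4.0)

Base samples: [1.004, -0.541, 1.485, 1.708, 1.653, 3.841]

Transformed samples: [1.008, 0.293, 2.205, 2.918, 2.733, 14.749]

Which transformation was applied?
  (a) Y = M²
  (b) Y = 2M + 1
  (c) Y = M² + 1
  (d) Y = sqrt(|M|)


Checking option (a) Y = M²:
  M = 1.004 -> Y = 1.008 ✓
  M = -0.541 -> Y = 0.293 ✓
  M = 1.485 -> Y = 2.205 ✓
All samples match this transformation.

(a) M²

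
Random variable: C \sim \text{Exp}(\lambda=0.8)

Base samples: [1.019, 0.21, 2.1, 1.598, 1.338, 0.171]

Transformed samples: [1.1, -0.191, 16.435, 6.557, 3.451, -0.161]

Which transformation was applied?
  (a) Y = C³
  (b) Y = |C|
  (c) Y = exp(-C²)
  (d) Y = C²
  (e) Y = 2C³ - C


Checking option (e) Y = 2C³ - C:
  C = 1.019 -> Y = 1.1 ✓
  C = 0.21 -> Y = -0.191 ✓
  C = 2.1 -> Y = 16.435 ✓
All samples match this transformation.

(e) 2C³ - C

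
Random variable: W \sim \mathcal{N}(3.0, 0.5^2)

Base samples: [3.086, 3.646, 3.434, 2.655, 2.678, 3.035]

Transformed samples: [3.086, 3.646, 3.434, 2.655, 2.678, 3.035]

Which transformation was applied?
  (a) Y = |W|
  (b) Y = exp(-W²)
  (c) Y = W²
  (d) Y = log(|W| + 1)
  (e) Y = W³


Checking option (a) Y = |W|:
  W = 3.086 -> Y = 3.086 ✓
  W = 3.646 -> Y = 3.646 ✓
  W = 3.434 -> Y = 3.434 ✓
All samples match this transformation.

(a) |W|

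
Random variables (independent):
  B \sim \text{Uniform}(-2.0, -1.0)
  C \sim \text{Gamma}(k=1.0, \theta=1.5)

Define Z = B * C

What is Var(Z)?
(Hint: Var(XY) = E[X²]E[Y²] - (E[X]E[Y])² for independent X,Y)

Var(XY) = E[X²]E[Y²] - (E[X]E[Y])²
E[B] = -1.5, Var(B) = 0.083333333
E[C] = 1.5, Var(C) = 2.25
E[B²] = 0.083333333 + (-1.5)² = 2.3333333
E[C²] = 2.25 + 1.5² = 4.5
Var(Z) = 2.3333333*4.5 - (-1.5*1.5)²
= 10.5 - 5.0625 = 5.4375

5.4375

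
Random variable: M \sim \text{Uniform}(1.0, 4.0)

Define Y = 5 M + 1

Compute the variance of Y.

For Y = aM + b: Var(Y) = a² * Var(M)
Var(M) = (4 - 1)^2/12 = 0.75
Var(Y) = 5² * 0.75 = 25 * 0.75 = 18.75

18.75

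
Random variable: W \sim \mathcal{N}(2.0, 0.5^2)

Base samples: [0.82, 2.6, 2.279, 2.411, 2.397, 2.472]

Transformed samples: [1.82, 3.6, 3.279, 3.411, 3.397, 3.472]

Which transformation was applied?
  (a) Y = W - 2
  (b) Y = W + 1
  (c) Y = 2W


Checking option (b) Y = W + 1:
  W = 0.82 -> Y = 1.82 ✓
  W = 2.6 -> Y = 3.6 ✓
  W = 2.279 -> Y = 3.279 ✓
All samples match this transformation.

(b) W + 1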